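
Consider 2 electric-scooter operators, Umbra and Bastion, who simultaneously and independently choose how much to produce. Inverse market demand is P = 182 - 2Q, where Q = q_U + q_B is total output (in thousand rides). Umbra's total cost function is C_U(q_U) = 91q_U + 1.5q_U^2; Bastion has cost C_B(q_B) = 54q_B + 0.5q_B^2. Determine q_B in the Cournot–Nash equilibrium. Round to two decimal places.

Umbra's profit: π_U = (182 - 2Q)q_U - (91q_U + (3/2)q_U²). Setting ∂π_U/∂q_U = 0: 91 - 7q_U - 2(q_B) = 0.
Bastion's profit: π_B = (182 - 2Q)q_B - (54q_B + (1/2)q_B²). Setting ∂π_B/∂q_B = 0: 128 - 5q_B - 2(q_U) = 0.
So q_U = (91 - 2q_B)/7 and q_B = (128 - 2q_U)/5.
Solving the pair: q_U = 199/31, q_B = 714/31.

23.03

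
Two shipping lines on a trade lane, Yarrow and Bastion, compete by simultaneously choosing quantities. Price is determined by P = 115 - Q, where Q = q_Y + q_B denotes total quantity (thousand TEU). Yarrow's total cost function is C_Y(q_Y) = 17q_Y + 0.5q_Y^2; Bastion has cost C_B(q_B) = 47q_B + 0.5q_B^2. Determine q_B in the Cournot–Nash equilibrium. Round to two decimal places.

Yarrow's profit: π_Y = (115 - Q)q_Y - (17q_Y + (1/2)q_Y²). Setting ∂π_Y/∂q_Y = 0: 98 - 3q_Y - (q_B) = 0.
Bastion's first-order condition: 68 - 3q_B - (q_Y) = 0.
So q_Y = (98 - q_B)/3 and q_B = (68 - q_Y)/3.
Substituting one into the other gives q_Y = 113/4 and q_B = 53/4.

13.25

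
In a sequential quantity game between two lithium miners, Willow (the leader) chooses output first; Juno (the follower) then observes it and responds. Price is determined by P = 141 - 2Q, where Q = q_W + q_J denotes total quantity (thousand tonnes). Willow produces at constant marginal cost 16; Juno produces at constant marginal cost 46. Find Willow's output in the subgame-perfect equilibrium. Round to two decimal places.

The follower Juno best-responds to any q_W: π_J = (141 - 2Q)q_J - 46q_J.
Follower FOC: 95 - 2q_W - 4q_J = 0, so q_J(q_W) = (95 - 2q_W)/4.
The leader anticipates this reaction. Substituting into P = 141 - 2Q gives P = 187/2 - q_W, so π_W = (187/2 - q_W)q_W - 16q_W.
Leader FOC: 155/2 - 2q_W = 0, so q_W = 155/4.
Then q_J = (95 - 2·(155/4))/4 = 35/8.

38.75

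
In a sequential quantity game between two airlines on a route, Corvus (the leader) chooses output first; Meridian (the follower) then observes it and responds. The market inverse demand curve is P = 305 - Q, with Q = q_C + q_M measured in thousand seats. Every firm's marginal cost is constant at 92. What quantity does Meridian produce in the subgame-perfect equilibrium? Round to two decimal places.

The follower Meridian best-responds to any q_C: π_M = (305 - Q)q_M - 92q_M.
Follower FOC: 213 - q_C - 2q_M = 0, so q_M(q_C) = (213 - q_C)/2.
The leader anticipates this reaction. Substituting into P = 305 - Q gives P = 397/2 - (1/2)q_C, so π_C = (397/2 - (1/2)q_C)q_C - 92q_C.
The leader's first-order condition 213/2 - q_C = 0 yields q_C = 213/2.
Then q_M = (213 - 213/2)/2 = 213/4.

53.25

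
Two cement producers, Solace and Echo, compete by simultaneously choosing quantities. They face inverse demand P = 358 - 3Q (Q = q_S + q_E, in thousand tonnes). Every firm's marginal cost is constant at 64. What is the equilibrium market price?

162

A representative firm's profit is π_i = q_i(358 - 3Q) - 64q_i.
Setting ∂π_i/∂q_i = 0 with rivals' quantities fixed: 294 - 6q_i - 3q_j = 0.
With identical firms every q_j equals q_i, so q_j = q_i and 294 = 9q_i, giving q_i = 98/3.
Total output Q = 196/3, so price P = 358 - 3·(196/3) = 162.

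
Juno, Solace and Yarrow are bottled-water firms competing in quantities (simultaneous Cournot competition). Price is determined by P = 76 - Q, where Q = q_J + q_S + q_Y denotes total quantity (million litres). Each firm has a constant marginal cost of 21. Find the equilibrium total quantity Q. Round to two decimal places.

Each firm earns π_i = (76 - Q)q_i - 21q_i.
Setting ∂π_i/∂q_i = 0 with rivals' quantities fixed: 55 - 2q_i - Σ_{j≠i} q_j = 0.
By symmetry each firm produces the same amount; substituting Σ_{j≠i} q_j = 2q_i yields q_i = 55/4.
Total output Q = 55/4 + 55/4 + 55/4 = 165/4.

41.25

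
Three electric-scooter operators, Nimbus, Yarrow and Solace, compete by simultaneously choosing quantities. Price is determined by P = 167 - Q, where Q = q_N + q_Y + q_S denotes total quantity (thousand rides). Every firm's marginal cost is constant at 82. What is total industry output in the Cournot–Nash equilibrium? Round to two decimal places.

A representative firm's profit is π_i = q_i(167 - Q) - 82q_i.
Setting ∂π_i/∂q_i = 0 with rivals' quantities fixed: 85 - 2q_i - Σ_{j≠i} q_j = 0.
By symmetry each firm produces the same amount; substituting Σ_{j≠i} q_j = 2q_i yields q_i = 85/4.
Total output Q = 85/4 + 85/4 + 85/4 = 255/4.

63.75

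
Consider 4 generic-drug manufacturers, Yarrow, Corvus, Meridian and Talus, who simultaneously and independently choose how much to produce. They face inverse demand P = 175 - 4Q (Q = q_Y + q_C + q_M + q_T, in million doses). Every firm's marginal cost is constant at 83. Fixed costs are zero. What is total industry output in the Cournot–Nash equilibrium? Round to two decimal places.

18.40

A representative firm's profit is π_i = q_i(175 - 4Q) - 83q_i.
First-order condition (treating rivals' output as given): 92 - 8q_i - 4·Σ_{j≠i} q_j = 0.
With identical firms every q_j equals q_i, so Σ_{j≠i} q_j = 3q_i and 92 = 20q_i, giving q_i = 23/5.
Total output Q = 23/5 + 23/5 + 23/5 + 23/5 = 92/5.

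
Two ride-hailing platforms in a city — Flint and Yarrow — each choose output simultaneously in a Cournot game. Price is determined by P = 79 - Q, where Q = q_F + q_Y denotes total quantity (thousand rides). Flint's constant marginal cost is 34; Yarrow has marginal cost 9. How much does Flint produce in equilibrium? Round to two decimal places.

6.67

Flint's profit: π_F = (79 - Q)q_F - (34q_F). Setting ∂π_F/∂q_F = 0: 45 - 2q_F - (q_Y) = 0.
Yarrow's profit: π_Y = (79 - Q)q_Y - (9q_Y). Setting ∂π_Y/∂q_Y = 0: 70 - 2q_Y - (q_F) = 0.
Best responses: q_F = (45 - q_Y)/2, q_Y = (70 - q_F)/2.
Substituting one into the other gives q_F = 20/3 and q_Y = 95/3.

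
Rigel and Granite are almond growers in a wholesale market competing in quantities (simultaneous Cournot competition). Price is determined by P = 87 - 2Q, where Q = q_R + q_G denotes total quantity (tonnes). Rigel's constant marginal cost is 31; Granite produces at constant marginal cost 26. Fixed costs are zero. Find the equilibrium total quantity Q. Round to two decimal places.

Rigel's profit: π_R = (87 - 2Q)q_R - (31q_R). Setting ∂π_R/∂q_R = 0: 56 - 4q_R - 2(q_G) = 0.
Granite's profit: π_G = (87 - 2Q)q_G - (26q_G). Setting ∂π_G/∂q_G = 0: 61 - 4q_G - 2(q_R) = 0.
Rearranging gives the reaction functions q_R = (56 - 2q_G)/4 and q_G = (61 - 2q_R)/4.
Solving the pair: q_R = 17/2, q_G = 11.
Total output Q = 17/2 + 11 = 39/2.

19.50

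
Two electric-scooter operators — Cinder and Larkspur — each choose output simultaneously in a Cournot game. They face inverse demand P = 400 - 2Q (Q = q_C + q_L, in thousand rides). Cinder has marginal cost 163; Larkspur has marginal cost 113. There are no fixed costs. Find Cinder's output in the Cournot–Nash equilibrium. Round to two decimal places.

Cinder's profit: π_C = (400 - 2Q)q_C - (163q_C). Setting ∂π_C/∂q_C = 0: 237 - 4q_C - 2(q_L) = 0.
Larkspur's profit: π_L = (400 - 2Q)q_L - (113q_L). Setting ∂π_L/∂q_L = 0: 287 - 4q_L - 2(q_C) = 0.
Rearranging gives the reaction functions q_C = (237 - 2q_L)/4 and q_L = (287 - 2q_C)/4.
Solving the pair: q_C = 187/6, q_L = 337/6.

31.17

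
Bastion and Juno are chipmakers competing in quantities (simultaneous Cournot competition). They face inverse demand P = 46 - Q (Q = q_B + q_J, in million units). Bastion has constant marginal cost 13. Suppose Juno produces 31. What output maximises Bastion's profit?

1

With the rival's output fixed at 31, Bastion's profit is π_B = (46 - 31 - q_B)q_B - (13q_B) = (15 - q_B)q_B - (13q_B).
∂π_B/∂q_B = 2 - 2q_B = 0, so q_B = 1.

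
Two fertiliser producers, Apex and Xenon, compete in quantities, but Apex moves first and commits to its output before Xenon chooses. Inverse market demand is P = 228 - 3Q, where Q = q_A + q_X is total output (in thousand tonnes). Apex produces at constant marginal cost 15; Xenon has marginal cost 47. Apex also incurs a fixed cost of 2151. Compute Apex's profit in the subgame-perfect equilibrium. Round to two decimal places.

350.04

Solve by backward induction. Given q_A, the follower Xenon maximises π_X = (228 - 3q_A - 3q_X)q_X - 47q_X.
∂π_X/∂q_X = 181 - 3q_A - 6q_X = 0 gives the reaction function q_X = (181 - 3q_A)/6.
Apex substitutes q_X(q_A) into its own profit: π_A = q_A(228 - 3q_A - (181 - 3q_A)/2) - 15q_A = (275/2 - (3/2)q_A)q_A - 15q_A.
Leader FOC: 245/2 - 3q_A = 0, so q_A = 245/6.
Then q_X = (181 - 3·(245/6))/6 = 39/4.
Price P = 228 - 3·(607/12) = 305/4.
Apex's profit: (305/4 - 15)·(245/6) - 2151 = 350.0417.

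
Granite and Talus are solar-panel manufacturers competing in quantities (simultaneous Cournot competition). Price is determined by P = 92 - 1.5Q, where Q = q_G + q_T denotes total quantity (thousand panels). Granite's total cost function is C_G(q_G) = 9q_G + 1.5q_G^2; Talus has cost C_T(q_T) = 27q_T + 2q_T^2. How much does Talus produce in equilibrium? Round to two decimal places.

Granite's profit: π_G = (92 - 1.5Q)q_G - (9q_G + (3/2)q_G²). Setting ∂π_G/∂q_G = 0: 83 - 6q_G - (3/2)(q_T) = 0.
Talus's profit: π_T = (92 - 1.5Q)q_T - (27q_T + 2q_T²). Setting ∂π_T/∂q_T = 0: 65 - 7q_T - (3/2)(q_G) = 0.
Best responses: q_G = (83 - (3/2)q_T)/6, q_T = (65 - (3/2)q_G)/7.
Substituting one into the other gives q_G = 1934/159 and q_T = 354/53.

6.68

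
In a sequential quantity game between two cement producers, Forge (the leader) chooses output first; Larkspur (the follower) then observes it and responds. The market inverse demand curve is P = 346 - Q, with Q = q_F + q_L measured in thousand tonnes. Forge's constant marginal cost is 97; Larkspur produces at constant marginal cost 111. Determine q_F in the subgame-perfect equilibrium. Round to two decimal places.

131.50

Solve by backward induction. Given q_F, the follower Larkspur maximises π_L = (346 - q_F - q_L)q_L - 111q_L.
Setting the follower's marginal profit to zero, 235 - q_F - 2q_L = 0, i.e. q_L = (235 - q_F)/2.
The leader anticipates this reaction. Substituting into P = 346 - Q gives P = 457/2 - (1/2)q_F, so π_F = (457/2 - (1/2)q_F)q_F - 97q_F.
Maximising: ∂π_F/∂q_F = 263/2 - q_F = 0, giving q_F = 263/2.
Then q_L = (235 - 263/2)/2 = 207/4.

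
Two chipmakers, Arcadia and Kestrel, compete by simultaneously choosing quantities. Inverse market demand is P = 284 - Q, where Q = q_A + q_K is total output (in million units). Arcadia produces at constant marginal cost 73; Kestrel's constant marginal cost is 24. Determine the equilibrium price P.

127

Arcadia's profit: π_A = (284 - Q)q_A - (73q_A). Setting ∂π_A/∂q_A = 0: 211 - 2q_A - (q_K) = 0.
Kestrel's first-order condition: 260 - 2q_K - (q_A) = 0.
So q_A = (211 - q_K)/2 and q_K = (260 - q_A)/2.
Solving the pair: q_A = 54, q_K = 103.
Total output Q = 157, so price P = 284 - 157 = 127.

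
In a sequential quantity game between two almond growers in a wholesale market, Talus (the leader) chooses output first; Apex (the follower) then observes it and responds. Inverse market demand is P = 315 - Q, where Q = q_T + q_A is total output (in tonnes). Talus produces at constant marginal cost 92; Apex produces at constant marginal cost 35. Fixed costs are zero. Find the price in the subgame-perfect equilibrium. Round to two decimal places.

133.50

The follower Apex best-responds to any q_T: π_A = (315 - Q)q_A - 35q_A.
Follower FOC: 280 - q_T - 2q_A = 0, so q_A(q_T) = (280 - q_T)/2.
Talus substitutes q_A(q_T) into its own profit: π_T = q_T(315 - q_T - (280 - q_T)/2) - 92q_T = (175 - (1/2)q_T)q_T - 92q_T.
Leader FOC: 83 - q_T = 0, so q_T = 83.
Then q_A = (280 - 83)/2 = 197/2.
Total output Q = 363/2, so price P = 315 - 363/2 = 267/2.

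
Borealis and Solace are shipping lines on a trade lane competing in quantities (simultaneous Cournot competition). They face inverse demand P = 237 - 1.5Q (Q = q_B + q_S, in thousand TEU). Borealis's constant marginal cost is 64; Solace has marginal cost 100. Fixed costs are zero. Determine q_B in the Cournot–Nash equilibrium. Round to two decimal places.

Borealis's profit: π_B = (237 - 1.5Q)q_B - (64q_B). Setting ∂π_B/∂q_B = 0: 173 - 3q_B - (3/2)(q_S) = 0.
Solace's profit: π_S = (237 - 1.5Q)q_S - (100q_S). Setting ∂π_S/∂q_S = 0: 137 - 3q_S - (3/2)(q_B) = 0.
Best responses: q_B = (173 - (3/2)q_S)/3, q_S = (137 - (3/2)q_B)/3.
Solving the pair: q_B = 418/9, q_S = 202/9.

46.44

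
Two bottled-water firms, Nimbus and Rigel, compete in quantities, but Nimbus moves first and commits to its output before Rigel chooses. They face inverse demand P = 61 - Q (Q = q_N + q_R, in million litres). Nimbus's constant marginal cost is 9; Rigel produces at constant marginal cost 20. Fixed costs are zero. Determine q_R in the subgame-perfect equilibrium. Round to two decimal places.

4.75

Solve by backward induction. Given q_N, the follower Rigel maximises π_R = (61 - q_N - q_R)q_R - 20q_R.
Setting the follower's marginal profit to zero, 41 - q_N - 2q_R = 0, i.e. q_R = (41 - q_N)/2.
Nimbus substitutes q_R(q_N) into its own profit: π_N = q_N(61 - q_N - (41 - q_N)/2) - 9q_N = (81/2 - (1/2)q_N)q_N - 9q_N.
The leader's first-order condition 63/2 - q_N = 0 yields q_N = 63/2.
Then q_R = (41 - 63/2)/2 = 19/4.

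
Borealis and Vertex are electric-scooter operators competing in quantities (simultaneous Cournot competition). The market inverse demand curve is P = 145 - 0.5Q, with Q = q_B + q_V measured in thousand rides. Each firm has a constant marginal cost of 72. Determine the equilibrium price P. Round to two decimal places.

96.33

A representative firm's profit is π_i = q_i(145 - 0.5Q) - 72q_i.
Setting ∂π_i/∂q_i = 0 with rivals' quantities fixed: 73 - q_i - (1/2)q_j = 0.
With identical firms every q_j equals q_i, so q_j = q_i and 73 = (3/2)q_i, giving q_i = 146/3.
Total output Q = 292/3, so price P = 145 - (1/2)·(292/3) = 289/3.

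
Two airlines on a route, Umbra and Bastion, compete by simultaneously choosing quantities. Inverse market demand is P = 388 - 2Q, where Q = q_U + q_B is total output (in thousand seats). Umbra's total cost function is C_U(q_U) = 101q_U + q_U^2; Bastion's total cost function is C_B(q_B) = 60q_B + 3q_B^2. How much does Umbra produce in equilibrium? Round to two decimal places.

39.54

Umbra's profit: π_U = (388 - 2Q)q_U - (101q_U + q_U²). Setting ∂π_U/∂q_U = 0: 287 - 6q_U - 2(q_B) = 0.
Bastion's first-order condition: 328 - 10q_B - 2(q_U) = 0.
Best responses: q_U = (287 - 2q_B)/6, q_B = (328 - 2q_U)/10.
Substituting one into the other gives q_U = 1107/28 and q_B = 697/28.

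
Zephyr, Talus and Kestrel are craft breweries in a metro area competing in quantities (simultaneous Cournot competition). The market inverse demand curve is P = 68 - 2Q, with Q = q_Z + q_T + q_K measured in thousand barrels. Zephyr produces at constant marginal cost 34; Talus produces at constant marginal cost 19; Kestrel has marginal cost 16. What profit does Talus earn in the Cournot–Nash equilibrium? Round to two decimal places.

116.28

Zephyr's profit: π_Z = (68 - 2Q)q_Z - (34q_Z). Setting ∂π_Z/∂q_Z = 0: 34 - 4q_Z - 2(q_T + q_K) = 0.
Talus's first-order condition: 49 - 4q_T - 2(q_Z + q_K) = 0.
Kestrel's first-order condition: 52 - 4q_K - 2(q_Z + q_T) = 0.
Summing all 3 equations gives 135 − 8Q = 0, hence Q = 135/8.
Back-substituting: q_Z = (34 − 135/4)/2 = 1/8, q_T = (49 − 135/4)/2 = 61/8, q_K = (52 − 135/4)/2 = 73/8.
Price P = 68 - 2·(135/8) = 137/4.
Talus's profit: (137/4 - 19)·(61/8) = 116.2813.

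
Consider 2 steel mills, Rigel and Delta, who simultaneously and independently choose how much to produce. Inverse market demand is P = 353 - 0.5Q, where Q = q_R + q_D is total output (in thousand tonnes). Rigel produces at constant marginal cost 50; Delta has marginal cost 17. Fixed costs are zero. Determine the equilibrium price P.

140

Rigel's profit: π_R = (353 - 0.5Q)q_R - (50q_R). Setting ∂π_R/∂q_R = 0: 303 - q_R - (1/2)(q_D) = 0.
Delta's profit: π_D = (353 - 0.5Q)q_D - (17q_D). Setting ∂π_D/∂q_D = 0: 336 - q_D - (1/2)(q_R) = 0.
Rearranging gives the reaction functions q_R = (303 - (1/2)q_D) and q_D = (336 - (1/2)q_R).
Solving the pair: q_R = 180, q_D = 246.
Total output Q = 426, so price P = 353 - (1/2)·426 = 140.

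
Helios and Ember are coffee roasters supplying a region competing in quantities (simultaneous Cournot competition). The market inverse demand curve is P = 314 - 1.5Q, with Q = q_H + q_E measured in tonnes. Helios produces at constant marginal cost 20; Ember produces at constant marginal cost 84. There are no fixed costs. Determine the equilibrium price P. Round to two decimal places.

Helios's profit: π_H = (314 - 1.5Q)q_H - (20q_H). Setting ∂π_H/∂q_H = 0: 294 - 3q_H - (3/2)(q_E) = 0.
Ember's first-order condition: 230 - 3q_E - (3/2)(q_H) = 0.
Rearranging gives the reaction functions q_H = (294 - (3/2)q_E)/3 and q_E = (230 - (3/2)q_H)/3.
Solving the pair: q_H = 716/9, q_E = 332/9.
Total output Q = 1048/9, so price P = 314 - (3/2)·(1048/9) = 418/3.

139.33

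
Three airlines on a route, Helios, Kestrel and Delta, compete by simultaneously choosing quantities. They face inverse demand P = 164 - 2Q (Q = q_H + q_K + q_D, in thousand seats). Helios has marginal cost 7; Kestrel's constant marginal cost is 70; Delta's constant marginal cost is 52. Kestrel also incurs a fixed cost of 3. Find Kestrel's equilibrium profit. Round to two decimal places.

2.28

Helios's profit: π_H = (164 - 2Q)q_H - (7q_H). Setting ∂π_H/∂q_H = 0: 157 - 4q_H - 2(q_K + q_D) = 0.
Kestrel's profit: π_K = (164 - 2Q)q_K - (70q_K). Setting ∂π_K/∂q_K = 0: 94 - 4q_K - 2(q_H + q_D) = 0.
Delta's profit: π_D = (164 - 2Q)q_D - (52q_D). Setting ∂π_D/∂q_D = 0: 112 - 4q_D - 2(q_H + q_K) = 0.
Summing all 3 equations gives 363 − 8Q = 0, hence Q = 363/8.
Back-substituting: q_H = (157 − 363/4)/2 = 265/8, q_K = (94 − 363/4)/2 = 13/8, q_D = (112 − 363/4)/2 = 85/8.
Price P = 164 - 2·(363/8) = 293/4.
Kestrel's profit: (293/4 - 70)·(13/8) - 3 = 73/32.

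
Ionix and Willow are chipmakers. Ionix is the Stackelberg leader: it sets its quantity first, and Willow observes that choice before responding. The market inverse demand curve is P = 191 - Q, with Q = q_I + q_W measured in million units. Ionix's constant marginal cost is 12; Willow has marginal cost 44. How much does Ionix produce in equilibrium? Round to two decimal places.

105.50

The follower Willow best-responds to any q_I: π_W = (191 - Q)q_W - 44q_W.
Follower FOC: 147 - q_I - 2q_W = 0, so q_W(q_I) = (147 - q_I)/2.
Ionix substitutes q_W(q_I) into its own profit: π_I = q_I(191 - q_I - (147 - q_I)/2) - 12q_I = (235/2 - (1/2)q_I)q_I - 12q_I.
Maximising: ∂π_I/∂q_I = 211/2 - q_I = 0, giving q_I = 211/2.
Then q_W = (147 - 211/2)/2 = 83/4.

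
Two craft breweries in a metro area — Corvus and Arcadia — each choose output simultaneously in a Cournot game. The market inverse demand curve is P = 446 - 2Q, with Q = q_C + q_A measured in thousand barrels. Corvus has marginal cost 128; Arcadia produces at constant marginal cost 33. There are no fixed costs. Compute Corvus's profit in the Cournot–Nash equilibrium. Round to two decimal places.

Corvus's profit: π_C = (446 - 2Q)q_C - (128q_C). Setting ∂π_C/∂q_C = 0: 318 - 4q_C - 2(q_A) = 0.
Arcadia's profit: π_A = (446 - 2Q)q_A - (33q_A). Setting ∂π_A/∂q_A = 0: 413 - 4q_A - 2(q_C) = 0.
So q_C = (318 - 2q_A)/4 and q_A = (413 - 2q_C)/4.
Substituting one into the other gives q_C = 223/6 and q_A = 254/3.
Price P = 446 - 2·(731/6) = 607/3.
Corvus's profit: (607/3 - 128)·(223/6) = 2762.7222.

2762.72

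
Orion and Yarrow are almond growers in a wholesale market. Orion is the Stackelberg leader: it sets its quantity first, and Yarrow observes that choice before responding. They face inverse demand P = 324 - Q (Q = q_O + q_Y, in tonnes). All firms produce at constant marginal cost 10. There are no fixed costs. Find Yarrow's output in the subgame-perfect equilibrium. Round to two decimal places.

78.50

Solve by backward induction. Given q_O, the follower Yarrow maximises π_Y = (324 - q_O - q_Y)q_Y - 10q_Y.
∂π_Y/∂q_Y = 314 - q_O - 2q_Y = 0 gives the reaction function q_Y = (314 - q_O)/2.
Orion substitutes q_Y(q_O) into its own profit: π_O = q_O(324 - q_O - (314 - q_O)/2) - 10q_O = (167 - (1/2)q_O)q_O - 10q_O.
Maximising: ∂π_O/∂q_O = 157 - q_O = 0, giving q_O = 157.
Then q_Y = (314 - 157)/2 = 157/2.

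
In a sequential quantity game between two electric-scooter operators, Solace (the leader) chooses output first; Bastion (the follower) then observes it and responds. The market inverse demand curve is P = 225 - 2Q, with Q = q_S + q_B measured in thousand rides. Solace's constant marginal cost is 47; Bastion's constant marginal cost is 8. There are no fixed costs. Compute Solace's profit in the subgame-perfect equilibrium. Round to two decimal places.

The follower Bastion best-responds to any q_S: π_B = (225 - 2Q)q_B - 8q_B.
∂π_B/∂q_B = 217 - 2q_S - 4q_B = 0 gives the reaction function q_B = (217 - 2q_S)/4.
Solace substitutes q_B(q_S) into its own profit: π_S = q_S(225 - 2q_S - (217 - 2q_S)/2) - 47q_S = (233/2 - q_S)q_S - 47q_S.
The leader's first-order condition 139/2 - 2q_S = 0 yields q_S = 139/4.
Then q_B = (217 - 2·(139/4))/4 = 295/8.
Price P = 225 - 2·(573/8) = 327/4.
Solace's profit: (327/4 - 47)·(139/4) = 1207.5625.

1207.56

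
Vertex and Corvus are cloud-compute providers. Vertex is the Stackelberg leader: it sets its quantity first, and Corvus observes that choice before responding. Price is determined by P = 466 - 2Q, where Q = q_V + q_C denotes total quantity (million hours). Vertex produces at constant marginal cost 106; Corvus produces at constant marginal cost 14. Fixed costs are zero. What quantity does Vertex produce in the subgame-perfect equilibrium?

The follower Corvus best-responds to any q_V: π_C = (466 - 2Q)q_C - 14q_C.
Setting the follower's marginal profit to zero, 452 - 2q_V - 4q_C = 0, i.e. q_C = (452 - 2q_V)/4.
The leader anticipates this reaction. Substituting into P = 466 - 2Q gives P = 240 - q_V, so π_V = (240 - q_V)q_V - 106q_V.
The leader's first-order condition 134 - 2q_V = 0 yields q_V = 67.
Then q_C = (452 - 2·67)/4 = 159/2.

67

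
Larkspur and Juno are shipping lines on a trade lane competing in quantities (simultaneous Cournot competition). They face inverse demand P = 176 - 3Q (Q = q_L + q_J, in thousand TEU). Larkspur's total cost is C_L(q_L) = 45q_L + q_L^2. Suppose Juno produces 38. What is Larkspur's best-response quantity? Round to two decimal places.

2.13

With the rival's output fixed at 38, Larkspur's profit is π_L = (176 - 3·38 - 3q_L)q_L - (45q_L + q_L²) = (62 - 3q_L)q_L - (45q_L + q_L²).
∂π_L/∂q_L = 17 - 8q_L = 0, so q_L = 17/8.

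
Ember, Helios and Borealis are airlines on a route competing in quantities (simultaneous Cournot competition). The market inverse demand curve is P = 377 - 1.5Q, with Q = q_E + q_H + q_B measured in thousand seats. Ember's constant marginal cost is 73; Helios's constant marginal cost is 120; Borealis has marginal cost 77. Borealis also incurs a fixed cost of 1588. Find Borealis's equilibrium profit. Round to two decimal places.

Ember's profit: π_E = (377 - 1.5Q)q_E - (73q_E). Setting ∂π_E/∂q_E = 0: 304 - 3q_E - (3/2)(q_H + q_B) = 0.
Helios's profit: π_H = (377 - 1.5Q)q_H - (120q_H). Setting ∂π_H/∂q_H = 0: 257 - 3q_H - (3/2)(q_E + q_B) = 0.
Borealis's profit: π_B = (377 - 1.5Q)q_B - (77q_B). Setting ∂π_B/∂q_B = 0: 300 - 3q_B - (3/2)(q_E + q_H) = 0.
Adding the 3 conditions: 861 − 3Q − 3Q = 0, i.e. Q = 287/2.
Back-substituting: q_E = (304 − 861/4)/(3/2) = 355/6, q_H = (257 − 861/4)/(3/2) = 167/6, q_B = (300 − 861/4)/(3/2) = 113/2.
Price P = 377 - (3/2)·(287/2) = 647/4.
Borealis's profit: (647/4 - 77)·(113/2) - 1588 = 3200.3750.

3200.38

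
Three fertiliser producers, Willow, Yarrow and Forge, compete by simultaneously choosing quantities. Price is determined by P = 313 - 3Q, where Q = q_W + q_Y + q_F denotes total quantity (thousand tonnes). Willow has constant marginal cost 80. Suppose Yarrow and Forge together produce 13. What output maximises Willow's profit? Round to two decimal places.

32.33

With rivals' combined output fixed at 13, Willow's profit is π_W = (313 - 3·13 - 3q_W)q_W - (80q_W) = (274 - 3q_W)q_W - (80q_W).
∂π_W/∂q_W = 194 - 6q_W = 0, so q_W = 97/3.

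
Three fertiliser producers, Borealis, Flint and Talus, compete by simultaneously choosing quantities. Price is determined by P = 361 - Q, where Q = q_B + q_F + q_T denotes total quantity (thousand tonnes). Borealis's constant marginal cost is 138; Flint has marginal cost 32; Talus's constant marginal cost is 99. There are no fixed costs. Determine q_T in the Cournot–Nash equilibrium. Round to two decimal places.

Borealis's profit: π_B = (361 - Q)q_B - (138q_B). Setting ∂π_B/∂q_B = 0: 223 - 2q_B - (q_F + q_T) = 0.
Flint's first-order condition: 329 - 2q_F - (q_B + q_T) = 0.
Talus's first-order condition: 262 - 2q_T - (q_B + q_F) = 0.
Adding the 3 conditions: 814 − 2Q − 2Q = 0, i.e. Q = 407/2.
Back-substituting: q_B = (223 − 407/2) = 39/2, q_F = (329 − 407/2) = 251/2, q_T = (262 − 407/2) = 117/2.

58.50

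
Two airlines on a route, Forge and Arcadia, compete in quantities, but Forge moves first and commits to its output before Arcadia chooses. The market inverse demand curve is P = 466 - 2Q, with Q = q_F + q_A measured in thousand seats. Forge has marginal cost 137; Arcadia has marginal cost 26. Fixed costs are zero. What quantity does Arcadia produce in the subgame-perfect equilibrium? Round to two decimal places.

82.75

The follower Arcadia best-responds to any q_F: π_A = (466 - 2Q)q_A - 26q_A.
Setting the follower's marginal profit to zero, 440 - 2q_F - 4q_A = 0, i.e. q_A = (440 - 2q_F)/4.
Forge substitutes q_A(q_F) into its own profit: π_F = q_F(466 - 2q_F - (440 - 2q_F)/2) - 137q_F = (246 - q_F)q_F - 137q_F.
Maximising: ∂π_F/∂q_F = 109 - 2q_F = 0, giving q_F = 109/2.
Then q_A = (440 - 2·(109/2))/4 = 331/4.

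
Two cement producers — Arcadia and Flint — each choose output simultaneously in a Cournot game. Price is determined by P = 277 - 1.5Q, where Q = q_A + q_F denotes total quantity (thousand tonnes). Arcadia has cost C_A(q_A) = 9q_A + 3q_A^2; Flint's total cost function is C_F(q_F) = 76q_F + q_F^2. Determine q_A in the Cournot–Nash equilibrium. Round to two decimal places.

Arcadia's profit: π_A = (277 - 1.5Q)q_A - (9q_A + 3q_A²). Setting ∂π_A/∂q_A = 0: 268 - 9q_A - (3/2)(q_F) = 0.
Flint's first-order condition: 201 - 5q_F - (3/2)(q_A) = 0.
Best responses: q_A = (268 - (3/2)q_F)/9, q_F = (201 - (3/2)q_A)/5.
Solving the pair: q_A = 24.2924, q_F = 1876/57.

24.29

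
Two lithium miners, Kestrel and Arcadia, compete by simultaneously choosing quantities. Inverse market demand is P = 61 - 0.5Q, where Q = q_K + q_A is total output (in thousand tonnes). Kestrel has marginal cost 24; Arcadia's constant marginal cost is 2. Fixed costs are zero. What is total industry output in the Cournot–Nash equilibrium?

64

Kestrel's profit: π_K = (61 - 0.5Q)q_K - (24q_K). Setting ∂π_K/∂q_K = 0: 37 - q_K - (1/2)(q_A) = 0.
Arcadia's first-order condition: 59 - q_A - (1/2)(q_K) = 0.
So q_K = (37 - (1/2)q_A) and q_A = (59 - (1/2)q_K).
Substituting one into the other gives q_K = 10 and q_A = 54.
Total output Q = 10 + 54 = 64.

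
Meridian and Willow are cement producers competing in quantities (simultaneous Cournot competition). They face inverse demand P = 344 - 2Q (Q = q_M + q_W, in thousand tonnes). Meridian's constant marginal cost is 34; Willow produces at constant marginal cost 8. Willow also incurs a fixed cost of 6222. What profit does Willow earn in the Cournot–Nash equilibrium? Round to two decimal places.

Meridian's profit: π_M = (344 - 2Q)q_M - (34q_M). Setting ∂π_M/∂q_M = 0: 310 - 4q_M - 2(q_W) = 0.
Willow's first-order condition: 336 - 4q_W - 2(q_M) = 0.
Rearranging gives the reaction functions q_M = (310 - 2q_W)/4 and q_W = (336 - 2q_M)/4.
Substituting one into the other gives q_M = 142/3 and q_W = 181/3.
Price P = 344 - 2·(323/3) = 386/3.
Willow's profit: (386/3 - 8)·(181/3) - 6222 = 1058.2222.

1058.22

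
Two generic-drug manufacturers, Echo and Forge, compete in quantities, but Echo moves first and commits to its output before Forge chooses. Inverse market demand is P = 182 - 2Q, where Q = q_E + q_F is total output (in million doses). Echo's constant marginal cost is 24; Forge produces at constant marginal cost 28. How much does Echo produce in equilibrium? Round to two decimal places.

Solve by backward induction. Given q_E, the follower Forge maximises π_F = (182 - 2q_E - 2q_F)q_F - 28q_F.
Follower FOC: 154 - 2q_E - 4q_F = 0, so q_F(q_E) = (154 - 2q_E)/4.
The leader anticipates this reaction. Substituting into P = 182 - 2Q gives P = 105 - q_E, so π_E = (105 - q_E)q_E - 24q_E.
The leader's first-order condition 81 - 2q_E = 0 yields q_E = 81/2.
Then q_F = (154 - 2·(81/2))/4 = 73/4.

40.50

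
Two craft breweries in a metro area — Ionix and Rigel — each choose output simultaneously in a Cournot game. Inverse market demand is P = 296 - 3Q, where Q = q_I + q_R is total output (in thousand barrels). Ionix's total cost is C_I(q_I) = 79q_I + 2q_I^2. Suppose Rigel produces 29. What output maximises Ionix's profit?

With the rival's output fixed at 29, Ionix's profit is π_I = (296 - 3·29 - 3q_I)q_I - (79q_I + 2q_I²) = (209 - 3q_I)q_I - (79q_I + 2q_I²).
∂π_I/∂q_I = 130 - 10q_I = 0, so q_I = 13.

13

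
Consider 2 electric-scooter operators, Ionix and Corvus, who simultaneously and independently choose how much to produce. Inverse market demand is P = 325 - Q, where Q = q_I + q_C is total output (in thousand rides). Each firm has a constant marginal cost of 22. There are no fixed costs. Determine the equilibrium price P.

Each firm earns π_i = (325 - Q)q_i - 22q_i.
Setting ∂π_i/∂q_i = 0 with rivals' quantities fixed: 303 - 2q_i - q_j = 0.
By symmetry each firm produces the same amount; substituting q_j = q_i yields q_i = 303/3 = 101.
Total output Q = 202, so price P = 325 - 202 = 123.

123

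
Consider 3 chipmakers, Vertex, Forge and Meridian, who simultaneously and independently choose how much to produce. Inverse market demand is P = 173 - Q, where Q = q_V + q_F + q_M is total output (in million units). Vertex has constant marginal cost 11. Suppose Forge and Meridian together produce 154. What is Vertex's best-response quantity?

4

With rivals' combined output fixed at 154, Vertex's profit is π_V = (173 - 154 - q_V)q_V - (11q_V) = (19 - q_V)q_V - (11q_V).
∂π_V/∂q_V = 8 - 2q_V = 0, so q_V = 4.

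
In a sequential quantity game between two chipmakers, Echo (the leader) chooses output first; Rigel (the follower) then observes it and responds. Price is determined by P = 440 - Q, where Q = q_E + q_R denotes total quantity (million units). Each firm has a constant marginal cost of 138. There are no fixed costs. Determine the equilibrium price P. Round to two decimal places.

Solve by backward induction. Given q_E, the follower Rigel maximises π_R = (440 - q_E - q_R)q_R - 138q_R.
Setting the follower's marginal profit to zero, 302 - q_E - 2q_R = 0, i.e. q_R = (302 - q_E)/2.
The leader anticipates this reaction. Substituting into P = 440 - Q gives P = 289 - (1/2)q_E, so π_E = (289 - (1/2)q_E)q_E - 138q_E.
Maximising: ∂π_E/∂q_E = 151 - q_E = 0, giving q_E = 151.
Then q_R = (302 - 151)/2 = 151/2.
Total output Q = 453/2, so price P = 440 - 453/2 = 427/2.

213.50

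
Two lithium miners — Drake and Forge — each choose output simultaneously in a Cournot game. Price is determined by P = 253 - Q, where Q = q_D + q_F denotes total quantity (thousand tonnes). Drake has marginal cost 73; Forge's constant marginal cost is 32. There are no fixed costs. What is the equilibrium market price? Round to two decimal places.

119.33

Drake's profit: π_D = (253 - Q)q_D - (73q_D). Setting ∂π_D/∂q_D = 0: 180 - 2q_D - (q_F) = 0.
Forge's profit: π_F = (253 - Q)q_F - (32q_F). Setting ∂π_F/∂q_F = 0: 221 - 2q_F - (q_D) = 0.
Best responses: q_D = (180 - q_F)/2, q_F = (221 - q_D)/2.
Solving the pair: q_D = 139/3, q_F = 262/3.
Total output Q = 401/3, so price P = 253 - 401/3 = 358/3.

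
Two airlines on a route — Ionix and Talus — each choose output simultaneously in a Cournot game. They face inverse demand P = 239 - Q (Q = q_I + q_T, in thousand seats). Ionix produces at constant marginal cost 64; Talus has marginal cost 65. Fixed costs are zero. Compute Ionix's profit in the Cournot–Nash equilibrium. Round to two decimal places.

3441.78

Ionix's profit: π_I = (239 - Q)q_I - (64q_I). Setting ∂π_I/∂q_I = 0: 175 - 2q_I - (q_T) = 0.
Talus's profit: π_T = (239 - Q)q_T - (65q_T). Setting ∂π_T/∂q_T = 0: 174 - 2q_T - (q_I) = 0.
Rearranging gives the reaction functions q_I = (175 - q_T)/2 and q_T = (174 - q_I)/2.
Solving the pair: q_I = 176/3, q_T = 173/3.
Price P = 239 - 349/3 = 368/3.
Ionix's profit: (368/3 - 64)·(176/3) = 3441.7778.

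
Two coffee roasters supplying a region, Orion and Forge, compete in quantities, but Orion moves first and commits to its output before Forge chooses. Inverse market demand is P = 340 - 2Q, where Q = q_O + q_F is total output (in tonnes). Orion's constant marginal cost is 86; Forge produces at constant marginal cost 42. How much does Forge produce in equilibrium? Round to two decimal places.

48.25

Solve by backward induction. Given q_O, the follower Forge maximises π_F = (340 - 2q_O - 2q_F)q_F - 42q_F.
Setting the follower's marginal profit to zero, 298 - 2q_O - 4q_F = 0, i.e. q_F = (298 - 2q_O)/4.
Orion substitutes q_F(q_O) into its own profit: π_O = q_O(340 - 2q_O - (298 - 2q_O)/2) - 86q_O = (191 - q_O)q_O - 86q_O.
Leader FOC: 105 - 2q_O = 0, so q_O = 105/2.
Then q_F = (298 - 2·(105/2))/4 = 193/4.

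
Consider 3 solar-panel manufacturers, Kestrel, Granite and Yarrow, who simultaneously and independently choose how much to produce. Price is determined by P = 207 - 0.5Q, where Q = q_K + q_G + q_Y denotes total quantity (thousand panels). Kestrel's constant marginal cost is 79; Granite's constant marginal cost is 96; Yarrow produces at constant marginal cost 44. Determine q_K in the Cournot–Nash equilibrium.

Kestrel's profit: π_K = (207 - 0.5Q)q_K - (79q_K). Setting ∂π_K/∂q_K = 0: 128 - q_K - (1/2)(q_G + q_Y) = 0.
Granite's first-order condition: 111 - q_G - (1/2)(q_K + q_Y) = 0.
Yarrow's profit: π_Y = (207 - 0.5Q)q_Y - (44q_Y). Setting ∂π_Y/∂q_Y = 0: 163 - q_Y - (1/2)(q_K + q_G) = 0.
Summing all 3 equations gives 402 − 2Q = 0, hence Q = 201.
Back-substituting: q_K = (128 − 201/2)/(1/2) = 55, q_G = (111 − 201/2)/(1/2) = 21, q_Y = (163 − 201/2)/(1/2) = 125.

55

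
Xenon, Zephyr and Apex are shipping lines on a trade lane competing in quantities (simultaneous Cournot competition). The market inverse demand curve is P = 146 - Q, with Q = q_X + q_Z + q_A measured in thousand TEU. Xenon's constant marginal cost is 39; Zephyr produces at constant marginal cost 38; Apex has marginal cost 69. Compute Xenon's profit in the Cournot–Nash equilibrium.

1156

Xenon's profit: π_X = (146 - Q)q_X - (39q_X). Setting ∂π_X/∂q_X = 0: 107 - 2q_X - (q_Z + q_A) = 0.
Zephyr's first-order condition: 108 - 2q_Z - (q_X + q_A) = 0.
Apex's profit: π_A = (146 - Q)q_A - (69q_A). Setting ∂π_A/∂q_A = 0: 77 - 2q_A - (q_X + q_Z) = 0.
Adding the 3 first-order conditions: 292 − 4Q = 0, so Q = 73.
Back-substituting: q_X = (107 − 73) = 34, q_Z = (108 − 73) = 35, q_A = (77 − 73) = 4.
Price P = 146 - 73 = 73.
Xenon's profit: (73 - 39)·34 = 1156.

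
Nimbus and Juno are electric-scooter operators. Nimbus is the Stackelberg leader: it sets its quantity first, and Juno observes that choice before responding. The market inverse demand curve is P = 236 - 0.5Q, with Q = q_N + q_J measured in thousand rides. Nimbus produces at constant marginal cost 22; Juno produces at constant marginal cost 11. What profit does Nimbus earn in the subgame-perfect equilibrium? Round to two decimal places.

The follower Juno best-responds to any q_N: π_J = (236 - 0.5Q)q_J - 11q_J.
Setting the follower's marginal profit to zero, 225 - (1/2)q_N - q_J = 0, i.e. q_J = (225 - (1/2)q_N).
The leader anticipates this reaction. Substituting into P = 236 - 0.5Q gives P = 247/2 - (1/4)q_N, so π_N = (247/2 - (1/4)q_N)q_N - 22q_N.
Leader FOC: 203/2 - (1/2)q_N = 0, so q_N = 203.
Then q_J = (225 - (1/2)·203) = 247/2.
Price P = 236 - (1/2)·(653/2) = 291/4.
Nimbus's profit: (291/4 - 22)·203 = 10302.2500.

10302.25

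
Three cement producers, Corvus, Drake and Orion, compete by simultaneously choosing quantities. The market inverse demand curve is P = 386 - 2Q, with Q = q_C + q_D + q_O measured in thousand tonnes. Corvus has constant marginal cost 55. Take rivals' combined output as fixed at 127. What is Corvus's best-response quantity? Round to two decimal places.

19.25

With rivals' combined output fixed at 127, Corvus's profit is π_C = (386 - 2·127 - 2q_C)q_C - (55q_C) = (132 - 2q_C)q_C - (55q_C).
∂π_C/∂q_C = 77 - 4q_C = 0, so q_C = 77/4.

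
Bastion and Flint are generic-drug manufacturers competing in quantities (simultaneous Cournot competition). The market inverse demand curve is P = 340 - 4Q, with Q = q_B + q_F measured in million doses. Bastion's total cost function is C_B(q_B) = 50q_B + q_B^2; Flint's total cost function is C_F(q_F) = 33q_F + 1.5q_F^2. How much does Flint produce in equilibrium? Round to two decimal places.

Bastion's profit: π_B = (340 - 4Q)q_B - (50q_B + q_B²). Setting ∂π_B/∂q_B = 0: 290 - 10q_B - 4(q_F) = 0.
Flint's profit: π_F = (340 - 4Q)q_F - (33q_F + (3/2)q_F²). Setting ∂π_F/∂q_F = 0: 307 - 11q_F - 4(q_B) = 0.
Best responses: q_B = (290 - 4q_F)/10, q_F = (307 - 4q_B)/11.
Solving the pair: q_B = 981/47, q_F = 955/47.

20.32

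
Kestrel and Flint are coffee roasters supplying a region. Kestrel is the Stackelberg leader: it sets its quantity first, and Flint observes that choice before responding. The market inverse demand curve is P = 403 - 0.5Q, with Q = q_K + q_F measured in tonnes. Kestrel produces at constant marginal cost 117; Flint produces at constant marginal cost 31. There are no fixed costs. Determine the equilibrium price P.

167

The follower Flint best-responds to any q_K: π_F = (403 - 0.5Q)q_F - 31q_F.
Setting the follower's marginal profit to zero, 372 - (1/2)q_K - q_F = 0, i.e. q_F = (372 - (1/2)q_K).
The leader anticipates this reaction. Substituting into P = 403 - 0.5Q gives P = 217 - (1/4)q_K, so π_K = (217 - (1/4)q_K)q_K - 117q_K.
Maximising: ∂π_K/∂q_K = 100 - (1/2)q_K = 0, giving q_K = 200.
Then q_F = (372 - (1/2)·200) = 272.
Total output Q = 472, so price P = 403 - (1/2)·472 = 167.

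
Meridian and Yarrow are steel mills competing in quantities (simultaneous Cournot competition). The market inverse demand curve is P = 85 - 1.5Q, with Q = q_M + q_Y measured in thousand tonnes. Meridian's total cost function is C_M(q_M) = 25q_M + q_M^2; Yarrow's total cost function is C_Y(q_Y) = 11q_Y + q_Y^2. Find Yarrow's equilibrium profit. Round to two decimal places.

378.70

Meridian's profit: π_M = (85 - 1.5Q)q_M - (25q_M + q_M²). Setting ∂π_M/∂q_M = 0: 60 - 5q_M - (3/2)(q_Y) = 0.
Yarrow's first-order condition: 74 - 5q_Y - (3/2)(q_M) = 0.
So q_M = (60 - (3/2)q_Y)/5 and q_Y = (74 - (3/2)q_M)/5.
Solving the pair: q_M = 108/13, q_Y = 160/13.
Price P = 85 - (3/2)·(268/13) = 703/13.
Yarrow's profit: (703/13)·(160/13) - 11·(160/13) - (160/13)² = 378.6982.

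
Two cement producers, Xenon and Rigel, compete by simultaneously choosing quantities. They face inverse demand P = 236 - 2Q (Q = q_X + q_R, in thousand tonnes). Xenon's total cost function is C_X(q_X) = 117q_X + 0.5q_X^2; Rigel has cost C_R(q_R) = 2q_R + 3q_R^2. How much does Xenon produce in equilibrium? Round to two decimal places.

Xenon's profit: π_X = (236 - 2Q)q_X - (117q_X + (1/2)q_X²). Setting ∂π_X/∂q_X = 0: 119 - 5q_X - 2(q_R) = 0.
Rigel's first-order condition: 234 - 10q_R - 2(q_X) = 0.
Best responses: q_X = (119 - 2q_R)/5, q_R = (234 - 2q_X)/10.
Solving the pair: q_X = 361/23, q_R = 466/23.

15.70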